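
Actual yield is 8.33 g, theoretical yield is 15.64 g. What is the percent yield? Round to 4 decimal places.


% yield = 100 * actual / theoretical
% yield = 100 * 8.33 / 15.64
% yield = 53.26086957 %, rounded to 4 dp:

53.2609 %


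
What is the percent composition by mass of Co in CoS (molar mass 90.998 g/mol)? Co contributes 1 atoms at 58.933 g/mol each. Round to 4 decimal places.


pct = 100 * (n_elem * M_elem) / M_total
mass_contribution = 1 * 58.933 = 58.933 g/mol
pct = 100 * 58.933 / 90.998
pct = 64.76296182 %, rounded to 4 dp:

64.7630 %


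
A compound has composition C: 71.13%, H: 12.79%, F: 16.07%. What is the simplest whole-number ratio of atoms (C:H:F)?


Assume 100 g of compound, divide each mass% by atomic mass to get moles, then normalize by the smallest to get a raw atom ratio.
Moles per 100 g: C: 71.13/12.011 = 5.9221, H: 12.79/1.008 = 12.6885, F: 16.07/18.998 = 0.8459
Raw ratio (divide by min = 0.8459): C: 7.001, H: 15.0, F: 1.0
Multiply by 1 to clear fractions: C: 7.001 ~= 7, H: 15.0 ~= 15, F: 1.0 ~= 1
Reduce by GCD to get the simplest whole-number ratio:

7:15:1


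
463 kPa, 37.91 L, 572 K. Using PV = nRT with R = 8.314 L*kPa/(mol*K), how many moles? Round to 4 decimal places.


PV = nRT, solve for n = PV / (RT).
PV = 463 * 37.91 = 17552.33
RT = 8.314 * 572 = 4755.608
n = 17552.33 / 4755.608
n = 3.69086981 mol, rounded to 4 dp:

3.6909 mol


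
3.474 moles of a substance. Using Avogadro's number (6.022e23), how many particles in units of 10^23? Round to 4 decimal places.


N = n * NA, then divide by 1e23 for the requested units.
N / 1e23 = n * 6.022
N / 1e23 = 3.474 * 6.022
N / 1e23 = 20.920428, rounded to 4 dp:

20.9204


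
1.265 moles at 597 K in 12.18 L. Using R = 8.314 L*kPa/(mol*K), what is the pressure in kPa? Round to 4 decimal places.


PV = nRT, solve for P = nRT / V.
nRT = 1.265 * 8.314 * 597 = 6278.7744
P = 6278.7744 / 12.18
P = 515.49871921 kPa, rounded to 4 dp:

515.4987 kPa


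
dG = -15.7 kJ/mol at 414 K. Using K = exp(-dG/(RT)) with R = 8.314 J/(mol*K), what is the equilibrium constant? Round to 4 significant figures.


dG is in kJ/mol; multiply by 1000 to match R in J/(mol*K).
RT = 8.314 * 414 = 3441.996 J/mol
exponent = -dG*1000 / (RT) = -(-15.7*1000) / 3441.996 = 4.56130687
K = exp(4.56130687)
K = 95.708477, rounded to 4 significant figures:

95.71


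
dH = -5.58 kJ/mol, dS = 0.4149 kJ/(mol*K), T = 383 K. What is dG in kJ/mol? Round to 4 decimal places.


Gibbs: dG = dH - T*dS (consistent units, dS already in kJ/(mol*K)).
T*dS = 383 * 0.4149 = 158.9067
dG = -5.58 - (158.9067)
dG = -164.4867 kJ/mol, rounded to 4 dp:

-164.4867 kJ/mol


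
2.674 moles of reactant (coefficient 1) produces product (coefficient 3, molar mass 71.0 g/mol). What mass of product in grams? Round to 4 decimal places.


Use the coefficient ratio to convert reactant moles to product moles, then multiply by the product's molar mass.
moles_P = moles_R * (coeff_P / coeff_R) = 2.674 * (3/1) = 8.022
mass_P = moles_P * M_P = 8.022 * 71.0
mass_P = 569.562 g, rounded to 4 dp:

569.5620 g


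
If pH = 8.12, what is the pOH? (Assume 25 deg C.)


At 25 deg C, pH + pOH = 14.
pOH = 14 - pH = 14 - 8.12
pOH = 5.88:

5.88


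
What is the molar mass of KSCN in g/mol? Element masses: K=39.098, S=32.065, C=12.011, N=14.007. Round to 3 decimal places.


M = sum(count * atomic_mass) over atoms.
M = 1*39.098 + 1*32.065 + 1*12.011 + 1*14.007
M = 39.098 + 32.065 + 12.011 + 14.007
M = 97.181 g/mol, rounded to 3 dp:

97.181 g/mol


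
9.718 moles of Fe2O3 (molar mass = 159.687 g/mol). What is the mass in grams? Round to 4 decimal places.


mass = n * M
mass = 9.718 * 159.687
mass = 1551.838266 g, rounded to 4 dp:

1551.8383 g


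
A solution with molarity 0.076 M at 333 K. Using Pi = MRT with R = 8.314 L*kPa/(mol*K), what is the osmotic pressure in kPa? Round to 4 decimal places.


Osmotic pressure (van't Hoff): Pi = M*R*T.
RT = 8.314 * 333 = 2768.562
Pi = 0.076 * 2768.562
Pi = 210.410712 kPa, rounded to 4 dp:

210.4107 kPa


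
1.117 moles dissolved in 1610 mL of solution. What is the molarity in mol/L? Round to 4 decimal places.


Convert volume to liters: V_L = V_mL / 1000.
V_L = 1610 / 1000 = 1.61 L
M = n / V_L = 1.117 / 1.61
M = 0.69378882 mol/L, rounded to 4 dp:

0.6938 mol/L


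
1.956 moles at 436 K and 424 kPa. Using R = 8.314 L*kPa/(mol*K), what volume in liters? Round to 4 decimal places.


PV = nRT, solve for V = nRT / P.
nRT = 1.956 * 8.314 * 436 = 7090.3122
V = 7090.3122 / 424
V = 16.72243443 L, rounded to 4 dp:

16.7224 L


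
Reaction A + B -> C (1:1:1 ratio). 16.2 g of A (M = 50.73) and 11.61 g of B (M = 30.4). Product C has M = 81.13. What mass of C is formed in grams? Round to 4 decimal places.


Find moles of each reactant; the smaller value is the limiting reagent in a 1:1:1 reaction, so moles_C equals moles of the limiter.
n_A = mass_A / M_A = 16.2 / 50.73 = 0.319338 mol
n_B = mass_B / M_B = 11.61 / 30.4 = 0.381908 mol
Limiting reagent: A (smaller), n_limiting = 0.319338 mol
mass_C = n_limiting * M_C = 0.319338 * 81.13
mass_C = 25.90789194 g, rounded to 4 dp:

25.9079 g


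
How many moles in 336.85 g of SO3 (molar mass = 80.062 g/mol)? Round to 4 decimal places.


n = mass / M
n = 336.85 / 80.062
n = 4.20736429 mol, rounded to 4 dp:

4.2074 mol


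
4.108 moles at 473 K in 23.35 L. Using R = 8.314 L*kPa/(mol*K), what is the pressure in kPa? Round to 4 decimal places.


PV = nRT, solve for P = nRT / V.
nRT = 4.108 * 8.314 * 473 = 16154.8004
P = 16154.8004 / 23.35
P = 691.85440685 kPa, rounded to 4 dp:

691.8544 kPa


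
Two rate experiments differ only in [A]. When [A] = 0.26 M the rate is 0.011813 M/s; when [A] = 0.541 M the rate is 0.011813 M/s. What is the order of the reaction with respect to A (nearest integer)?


Rate is proportional to [A]^n, so rate2/rate1 = ([A]2/[A]1)^n. Take logs to solve for n.
rate2/rate1 = 0.011813 / 0.011813 = 1.0
[A]2/[A]1 = 0.541 / 0.26 = 2.0808
n = ln(1.0) / ln(2.0808) = 0.0
Nearest integer order:

0


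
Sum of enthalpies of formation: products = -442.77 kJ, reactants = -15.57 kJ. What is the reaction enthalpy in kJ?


dH_rxn = sum(dH_f products) - sum(dH_f reactants)
dH_rxn = -442.77 - (-15.57)
dH_rxn = -427.2 kJ:

-427.20 kJ


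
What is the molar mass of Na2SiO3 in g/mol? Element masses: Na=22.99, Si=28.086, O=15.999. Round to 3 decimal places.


M = sum(count * atomic_mass) over atoms.
M = 2*22.99 + 1*28.086 + 3*15.999
M = 45.98 + 28.086 + 47.997
M = 122.063 g/mol, rounded to 3 dp:

122.063 g/mol


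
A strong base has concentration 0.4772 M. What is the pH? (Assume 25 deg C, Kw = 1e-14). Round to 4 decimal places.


A strong base dissociates completely, so [OH-] equals the given concentration.
pOH = -log10([OH-]) = -log10(0.4772) = 0.3213
pH = 14 - pOH = 14 - 0.3213
pH = 13.6787, rounded to 4 dp:

13.6787


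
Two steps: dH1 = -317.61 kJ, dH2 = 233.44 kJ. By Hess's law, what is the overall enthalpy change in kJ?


Hess's law: enthalpy is a state function, so add the step enthalpies.
dH_total = dH1 + dH2 = -317.61 + (233.44)
dH_total = -84.17 kJ:

-84.17 kJ


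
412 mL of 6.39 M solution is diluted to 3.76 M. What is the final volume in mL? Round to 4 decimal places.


Dilution: M1*V1 = M2*V2, solve for V2.
V2 = M1*V1 / M2
V2 = 6.39 * 412 / 3.76
V2 = 2632.68 / 3.76
V2 = 700.18085106 mL, rounded to 4 dp:

700.1809 mL


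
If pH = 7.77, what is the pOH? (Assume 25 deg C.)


At 25 deg C, pH + pOH = 14.
pOH = 14 - pH = 14 - 7.77
pOH = 6.23:

6.23


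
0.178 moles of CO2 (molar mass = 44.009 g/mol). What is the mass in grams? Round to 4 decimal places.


mass = n * M
mass = 0.178 * 44.009
mass = 7.833602 g, rounded to 4 dp:

7.8336 g


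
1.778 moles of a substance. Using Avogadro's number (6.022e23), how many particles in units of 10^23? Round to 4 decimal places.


N = n * NA, then divide by 1e23 for the requested units.
N / 1e23 = n * 6.022
N / 1e23 = 1.778 * 6.022
N / 1e23 = 10.707116, rounded to 4 dp:

10.7071


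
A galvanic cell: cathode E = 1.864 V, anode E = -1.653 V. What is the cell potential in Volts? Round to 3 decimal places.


Standard cell potential: E_cell = E_cathode - E_anode.
E_cell = 1.864 - (-1.653)
E_cell = 3.517 V, rounded to 3 dp:

3.517 V


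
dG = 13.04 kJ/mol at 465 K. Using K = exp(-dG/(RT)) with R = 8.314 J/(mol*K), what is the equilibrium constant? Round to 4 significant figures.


dG is in kJ/mol; multiply by 1000 to match R in J/(mol*K).
RT = 8.314 * 465 = 3866.01 J/mol
exponent = -dG*1000 / (RT) = -(13.04*1000) / 3866.01 = -3.37298662
K = exp(-3.37298662)
K = 0.034287082, rounded to 4 significant figures:

0.03429


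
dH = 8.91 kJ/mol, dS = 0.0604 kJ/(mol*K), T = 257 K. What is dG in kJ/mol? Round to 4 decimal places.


Gibbs: dG = dH - T*dS (consistent units, dS already in kJ/(mol*K)).
T*dS = 257 * 0.0604 = 15.5228
dG = 8.91 - (15.5228)
dG = -6.6128 kJ/mol, rounded to 4 dp:

-6.6128 kJ/mol


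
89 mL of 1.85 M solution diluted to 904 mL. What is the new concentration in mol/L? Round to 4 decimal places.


Dilution: M1*V1 = M2*V2, solve for M2.
M2 = M1*V1 / V2
M2 = 1.85 * 89 / 904
M2 = 164.65 / 904
M2 = 0.18213496 mol/L, rounded to 4 dp:

0.1821 mol/L


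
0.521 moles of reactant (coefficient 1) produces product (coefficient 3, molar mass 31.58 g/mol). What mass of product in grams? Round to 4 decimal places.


Use the coefficient ratio to convert reactant moles to product moles, then multiply by the product's molar mass.
moles_P = moles_R * (coeff_P / coeff_R) = 0.521 * (3/1) = 1.563
mass_P = moles_P * M_P = 1.563 * 31.58
mass_P = 49.35954 g, rounded to 4 dp:

49.3595 g


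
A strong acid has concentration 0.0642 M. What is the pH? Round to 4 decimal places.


A strong acid dissociates completely, so [H+] equals the given concentration.
pH = -log10([H+]) = -log10(0.0642)
pH = 1.19246497, rounded to 4 dp:

1.1925


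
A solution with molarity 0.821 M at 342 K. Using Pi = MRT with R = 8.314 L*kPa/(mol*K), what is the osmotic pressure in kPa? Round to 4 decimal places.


Osmotic pressure (van't Hoff): Pi = M*R*T.
RT = 8.314 * 342 = 2843.388
Pi = 0.821 * 2843.388
Pi = 2334.421548 kPa, rounded to 4 dp:

2334.4215 kPa


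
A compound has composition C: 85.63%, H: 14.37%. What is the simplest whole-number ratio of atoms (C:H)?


Assume 100 g of compound, divide each mass% by atomic mass to get moles, then normalize by the smallest to get a raw atom ratio.
Moles per 100 g: C: 85.63/12.011 = 7.1293, H: 14.37/1.008 = 14.256
Raw ratio (divide by min = 7.1293): C: 1.0, H: 2.0
Multiply by 1 to clear fractions: C: 1.0 ~= 1, H: 2.0 ~= 2
Reduce by GCD to get the simplest whole-number ratio:

1:2


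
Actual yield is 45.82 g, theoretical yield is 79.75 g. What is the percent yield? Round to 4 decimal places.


% yield = 100 * actual / theoretical
% yield = 100 * 45.82 / 79.75
% yield = 57.45454545 %, rounded to 4 dp:

57.4545 %


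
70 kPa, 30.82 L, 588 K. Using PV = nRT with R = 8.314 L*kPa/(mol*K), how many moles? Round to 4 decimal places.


PV = nRT, solve for n = PV / (RT).
PV = 70 * 30.82 = 2157.4
RT = 8.314 * 588 = 4888.632
n = 2157.4 / 4888.632
n = 0.44130955 mol, rounded to 4 dp:

0.4413 mol


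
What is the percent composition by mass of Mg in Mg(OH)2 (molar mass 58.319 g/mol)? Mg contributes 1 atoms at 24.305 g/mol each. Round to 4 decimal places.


pct = 100 * (n_elem * M_elem) / M_total
mass_contribution = 1 * 24.305 = 24.305 g/mol
pct = 100 * 24.305 / 58.319
pct = 41.67595466 %, rounded to 4 dp:

41.6760 %


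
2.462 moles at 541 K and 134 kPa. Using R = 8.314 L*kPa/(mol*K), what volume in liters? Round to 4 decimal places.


PV = nRT, solve for V = nRT / P.
nRT = 2.462 * 8.314 * 541 = 11073.7658
V = 11073.7658 / 134
V = 82.64004328 L, rounded to 4 dp:

82.6400 L


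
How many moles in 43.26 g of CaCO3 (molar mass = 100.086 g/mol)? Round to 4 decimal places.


n = mass / M
n = 43.26 / 100.086
n = 0.43222828 mol, rounded to 4 dp:

0.4322 mol


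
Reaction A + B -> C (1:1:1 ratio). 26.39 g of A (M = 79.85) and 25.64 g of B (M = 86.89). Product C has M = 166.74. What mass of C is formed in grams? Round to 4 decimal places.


Find moles of each reactant; the smaller value is the limiting reagent in a 1:1:1 reaction, so moles_C equals moles of the limiter.
n_A = mass_A / M_A = 26.39 / 79.85 = 0.330495 mol
n_B = mass_B / M_B = 25.64 / 86.89 = 0.295086 mol
Limiting reagent: B (smaller), n_limiting = 0.295086 mol
mass_C = n_limiting * M_C = 0.295086 * 166.74
mass_C = 49.20263964 g, rounded to 4 dp:

49.2026 g


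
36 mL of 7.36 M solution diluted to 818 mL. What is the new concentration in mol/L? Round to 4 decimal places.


Dilution: M1*V1 = M2*V2, solve for M2.
M2 = M1*V1 / V2
M2 = 7.36 * 36 / 818
M2 = 264.96 / 818
M2 = 0.32391198 mol/L, rounded to 4 dp:

0.3239 mol/L


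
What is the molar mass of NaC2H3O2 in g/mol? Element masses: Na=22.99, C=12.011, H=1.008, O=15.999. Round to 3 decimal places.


M = sum(count * atomic_mass) over atoms.
M = 1*22.99 + 2*12.011 + 3*1.008 + 2*15.999
M = 22.99 + 24.022 + 3.024 + 31.998
M = 82.034 g/mol, rounded to 3 dp:

82.034 g/mol


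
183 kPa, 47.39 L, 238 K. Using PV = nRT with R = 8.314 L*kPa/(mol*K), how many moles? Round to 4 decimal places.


PV = nRT, solve for n = PV / (RT).
PV = 183 * 47.39 = 8672.37
RT = 8.314 * 238 = 1978.732
n = 8672.37 / 1978.732
n = 4.38279161 mol, rounded to 4 dp:

4.3828 mol


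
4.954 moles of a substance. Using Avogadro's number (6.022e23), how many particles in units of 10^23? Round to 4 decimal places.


N = n * NA, then divide by 1e23 for the requested units.
N / 1e23 = n * 6.022
N / 1e23 = 4.954 * 6.022
N / 1e23 = 29.832988, rounded to 4 dp:

29.8330


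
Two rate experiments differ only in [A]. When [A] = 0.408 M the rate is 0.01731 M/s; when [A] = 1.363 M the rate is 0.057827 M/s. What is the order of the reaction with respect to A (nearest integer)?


Rate is proportional to [A]^n, so rate2/rate1 = ([A]2/[A]1)^n. Take logs to solve for n.
rate2/rate1 = 0.057827 / 0.01731 = 3.3407
[A]2/[A]1 = 1.363 / 0.408 = 3.3407
n = ln(3.3407) / ln(3.3407) = 1.0
Nearest integer order:

1


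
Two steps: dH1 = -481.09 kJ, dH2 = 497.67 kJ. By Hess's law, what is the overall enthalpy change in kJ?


Hess's law: enthalpy is a state function, so add the step enthalpies.
dH_total = dH1 + dH2 = -481.09 + (497.67)
dH_total = 16.58 kJ:

16.58 kJ


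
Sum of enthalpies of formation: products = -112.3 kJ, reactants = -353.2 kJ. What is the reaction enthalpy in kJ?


dH_rxn = sum(dH_f products) - sum(dH_f reactants)
dH_rxn = -112.3 - (-353.2)
dH_rxn = 240.9 kJ:

240.90 kJ


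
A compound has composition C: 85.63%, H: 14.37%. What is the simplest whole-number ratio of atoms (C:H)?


Assume 100 g of compound, divide each mass% by atomic mass to get moles, then normalize by the smallest to get a raw atom ratio.
Moles per 100 g: C: 85.63/12.011 = 7.1293, H: 14.37/1.008 = 14.256
Raw ratio (divide by min = 7.1293): C: 1.0, H: 2.0
Multiply by 1 to clear fractions: C: 1.0 ~= 1, H: 2.0 ~= 2
Reduce by GCD to get the simplest whole-number ratio:

1:2


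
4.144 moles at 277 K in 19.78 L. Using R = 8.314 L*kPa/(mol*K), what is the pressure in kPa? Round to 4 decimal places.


PV = nRT, solve for P = nRT / V.
nRT = 4.144 * 8.314 * 277 = 9543.5408
P = 9543.5408 / 19.78
P = 482.48436805 kPa, rounded to 4 dp:

482.4844 kPa


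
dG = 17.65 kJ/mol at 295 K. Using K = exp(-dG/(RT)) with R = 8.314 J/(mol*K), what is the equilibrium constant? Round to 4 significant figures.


dG is in kJ/mol; multiply by 1000 to match R in J/(mol*K).
RT = 8.314 * 295 = 2452.63 J/mol
exponent = -dG*1000 / (RT) = -(17.65*1000) / 2452.63 = -7.19635656
K = exp(-7.19635656)
K = 0.00074931091, rounded to 4 significant figures:

0.0007493


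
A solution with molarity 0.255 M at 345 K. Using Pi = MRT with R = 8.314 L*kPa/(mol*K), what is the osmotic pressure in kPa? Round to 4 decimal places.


Osmotic pressure (van't Hoff): Pi = M*R*T.
RT = 8.314 * 345 = 2868.33
Pi = 0.255 * 2868.33
Pi = 731.42415 kPa, rounded to 4 dp:

731.4242 kPa


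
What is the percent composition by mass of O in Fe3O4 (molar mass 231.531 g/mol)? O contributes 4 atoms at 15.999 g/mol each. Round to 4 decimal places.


pct = 100 * (n_elem * M_elem) / M_total
mass_contribution = 4 * 15.999 = 63.996 g/mol
pct = 100 * 63.996 / 231.531
pct = 27.64035917 %, rounded to 4 dp:

27.6404 %


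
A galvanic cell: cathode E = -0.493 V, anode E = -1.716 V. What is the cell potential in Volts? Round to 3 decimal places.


Standard cell potential: E_cell = E_cathode - E_anode.
E_cell = -0.493 - (-1.716)
E_cell = 1.223 V, rounded to 3 dp:

1.223 V


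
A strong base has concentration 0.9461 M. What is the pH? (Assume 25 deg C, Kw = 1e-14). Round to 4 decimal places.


A strong base dissociates completely, so [OH-] equals the given concentration.
pOH = -log10([OH-]) = -log10(0.9461) = 0.024063
pH = 14 - pOH = 14 - 0.024063
pH = 13.975937, rounded to 4 dp:

13.9759


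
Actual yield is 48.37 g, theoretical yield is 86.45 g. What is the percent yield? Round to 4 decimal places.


% yield = 100 * actual / theoretical
% yield = 100 * 48.37 / 86.45
% yield = 55.951417 %, rounded to 4 dp:

55.9514 %


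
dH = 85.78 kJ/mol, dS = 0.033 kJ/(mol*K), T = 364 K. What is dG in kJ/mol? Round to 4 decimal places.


Gibbs: dG = dH - T*dS (consistent units, dS already in kJ/(mol*K)).
T*dS = 364 * 0.033 = 12.012
dG = 85.78 - (12.012)
dG = 73.768 kJ/mol, rounded to 4 dp:

73.7680 kJ/mol


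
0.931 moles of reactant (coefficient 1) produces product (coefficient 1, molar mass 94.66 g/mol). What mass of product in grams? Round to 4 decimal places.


Use the coefficient ratio to convert reactant moles to product moles, then multiply by the product's molar mass.
moles_P = moles_R * (coeff_P / coeff_R) = 0.931 * (1/1) = 0.931
mass_P = moles_P * M_P = 0.931 * 94.66
mass_P = 88.12846 g, rounded to 4 dp:

88.1285 g


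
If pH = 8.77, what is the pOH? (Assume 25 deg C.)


At 25 deg C, pH + pOH = 14.
pOH = 14 - pH = 14 - 8.77
pOH = 5.23:

5.23


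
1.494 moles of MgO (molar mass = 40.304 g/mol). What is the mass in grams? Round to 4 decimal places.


mass = n * M
mass = 1.494 * 40.304
mass = 60.214176 g, rounded to 4 dp:

60.2142 g


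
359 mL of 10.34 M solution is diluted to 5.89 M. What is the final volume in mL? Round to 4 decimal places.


Dilution: M1*V1 = M2*V2, solve for V2.
V2 = M1*V1 / M2
V2 = 10.34 * 359 / 5.89
V2 = 3712.06 / 5.89
V2 = 630.23089983 mL, rounded to 4 dp:

630.2309 mL


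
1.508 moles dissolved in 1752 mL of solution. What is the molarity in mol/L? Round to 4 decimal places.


Convert volume to liters: V_L = V_mL / 1000.
V_L = 1752 / 1000 = 1.752 L
M = n / V_L = 1.508 / 1.752
M = 0.86073059 mol/L, rounded to 4 dp:

0.8607 mol/L


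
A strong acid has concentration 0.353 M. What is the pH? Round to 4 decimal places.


A strong acid dissociates completely, so [H+] equals the given concentration.
pH = -log10([H+]) = -log10(0.353)
pH = 0.45222529, rounded to 4 dp:

0.4522


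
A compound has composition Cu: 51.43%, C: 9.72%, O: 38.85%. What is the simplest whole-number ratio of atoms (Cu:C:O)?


Assume 100 g of compound, divide each mass% by atomic mass to get moles, then normalize by the smallest to get a raw atom ratio.
Moles per 100 g: Cu: 51.43/63.546 = 0.8093, C: 9.72/12.011 = 0.8093, O: 38.85/15.999 = 2.4283
Raw ratio (divide by min = 0.8093): Cu: 1.0, C: 1.0, O: 3.001
Multiply by 1 to clear fractions: Cu: 1.0 ~= 1, C: 1.0 ~= 1, O: 3.001 ~= 3
Reduce by GCD to get the simplest whole-number ratio:

1:1:3


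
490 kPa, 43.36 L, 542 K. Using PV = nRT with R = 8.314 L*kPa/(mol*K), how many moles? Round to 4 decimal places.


PV = nRT, solve for n = PV / (RT).
PV = 490 * 43.36 = 21246.4
RT = 8.314 * 542 = 4506.188
n = 21246.4 / 4506.188
n = 4.71493866 mol, rounded to 4 dp:

4.7149 mol


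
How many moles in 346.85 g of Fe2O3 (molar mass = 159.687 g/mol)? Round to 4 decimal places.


n = mass / M
n = 346.85 / 159.687
n = 2.1720616 mol, rounded to 4 dp:

2.1721 mol


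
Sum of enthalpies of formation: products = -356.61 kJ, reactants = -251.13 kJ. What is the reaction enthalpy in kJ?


dH_rxn = sum(dH_f products) - sum(dH_f reactants)
dH_rxn = -356.61 - (-251.13)
dH_rxn = -105.48 kJ:

-105.48 kJ


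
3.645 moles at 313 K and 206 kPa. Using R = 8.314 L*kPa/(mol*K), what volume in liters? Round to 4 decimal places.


PV = nRT, solve for V = nRT / P.
nRT = 3.645 * 8.314 * 313 = 9485.3179
V = 9485.3179 / 206
V = 46.04523252 L, rounded to 4 dp:

46.0452 L


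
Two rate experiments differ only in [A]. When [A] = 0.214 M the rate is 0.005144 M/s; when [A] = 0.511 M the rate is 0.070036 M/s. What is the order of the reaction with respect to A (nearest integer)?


Rate is proportional to [A]^n, so rate2/rate1 = ([A]2/[A]1)^n. Take logs to solve for n.
rate2/rate1 = 0.070036 / 0.005144 = 13.6151
[A]2/[A]1 = 0.511 / 0.214 = 2.3879
n = ln(13.6151) / ln(2.3879) = 3.0
Nearest integer order:

3


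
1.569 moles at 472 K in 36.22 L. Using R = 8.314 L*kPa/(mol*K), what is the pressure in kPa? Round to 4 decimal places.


PV = nRT, solve for P = nRT / V.
nRT = 1.569 * 8.314 * 472 = 6157.0824
P = 6157.0824 / 36.22
P = 169.99123136 kPa, rounded to 4 dp:

169.9912 kPa


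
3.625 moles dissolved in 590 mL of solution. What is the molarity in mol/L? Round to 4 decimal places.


Convert volume to liters: V_L = V_mL / 1000.
V_L = 590 / 1000 = 0.59 L
M = n / V_L = 3.625 / 0.59
M = 6.1440678 mol/L, rounded to 4 dp:

6.1441 mol/L


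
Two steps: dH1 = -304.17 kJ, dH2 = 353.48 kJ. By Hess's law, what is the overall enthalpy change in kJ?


Hess's law: enthalpy is a state function, so add the step enthalpies.
dH_total = dH1 + dH2 = -304.17 + (353.48)
dH_total = 49.31 kJ:

49.31 kJ


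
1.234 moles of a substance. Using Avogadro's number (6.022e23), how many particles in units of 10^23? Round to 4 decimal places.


N = n * NA, then divide by 1e23 for the requested units.
N / 1e23 = n * 6.022
N / 1e23 = 1.234 * 6.022
N / 1e23 = 7.431148, rounded to 4 dp:

7.4311


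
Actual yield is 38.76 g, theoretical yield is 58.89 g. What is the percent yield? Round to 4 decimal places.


% yield = 100 * actual / theoretical
% yield = 100 * 38.76 / 58.89
% yield = 65.81762608 %, rounded to 4 dp:

65.8176 %


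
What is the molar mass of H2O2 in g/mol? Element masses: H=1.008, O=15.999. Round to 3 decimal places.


M = sum(count * atomic_mass) over atoms.
M = 2*1.008 + 2*15.999
M = 2.016 + 31.998
M = 34.014 g/mol, rounded to 3 dp:

34.014 g/mol


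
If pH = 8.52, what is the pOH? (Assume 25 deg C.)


At 25 deg C, pH + pOH = 14.
pOH = 14 - pH = 14 - 8.52
pOH = 5.48:

5.48


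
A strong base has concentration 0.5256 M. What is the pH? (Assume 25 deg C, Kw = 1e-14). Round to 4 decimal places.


A strong base dissociates completely, so [OH-] equals the given concentration.
pOH = -log10([OH-]) = -log10(0.5256) = 0.279345
pH = 14 - pOH = 14 - 0.279345
pH = 13.720655, rounded to 4 dp:

13.7207


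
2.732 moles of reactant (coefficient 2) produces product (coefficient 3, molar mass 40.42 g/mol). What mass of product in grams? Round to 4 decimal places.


Use the coefficient ratio to convert reactant moles to product moles, then multiply by the product's molar mass.
moles_P = moles_R * (coeff_P / coeff_R) = 2.732 * (3/2) = 4.098
mass_P = moles_P * M_P = 4.098 * 40.42
mass_P = 165.64116 g, rounded to 4 dp:

165.6412 g


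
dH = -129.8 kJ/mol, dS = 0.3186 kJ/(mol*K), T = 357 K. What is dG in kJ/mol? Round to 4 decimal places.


Gibbs: dG = dH - T*dS (consistent units, dS already in kJ/(mol*K)).
T*dS = 357 * 0.3186 = 113.7402
dG = -129.8 - (113.7402)
dG = -243.5402 kJ/mol, rounded to 4 dp:

-243.5402 kJ/mol


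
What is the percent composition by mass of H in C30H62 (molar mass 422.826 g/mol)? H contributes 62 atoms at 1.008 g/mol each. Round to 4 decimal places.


pct = 100 * (n_elem * M_elem) / M_total
mass_contribution = 62 * 1.008 = 62.496 g/mol
pct = 100 * 62.496 / 422.826
pct = 14.78054803 %, rounded to 4 dp:

14.7805 %


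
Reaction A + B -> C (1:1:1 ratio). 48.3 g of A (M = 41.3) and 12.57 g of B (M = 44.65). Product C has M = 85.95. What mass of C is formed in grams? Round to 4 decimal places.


Find moles of each reactant; the smaller value is the limiting reagent in a 1:1:1 reaction, so moles_C equals moles of the limiter.
n_A = mass_A / M_A = 48.3 / 41.3 = 1.169492 mol
n_B = mass_B / M_B = 12.57 / 44.65 = 0.281523 mol
Limiting reagent: B (smaller), n_limiting = 0.281523 mol
mass_C = n_limiting * M_C = 0.281523 * 85.95
mass_C = 24.19690185 g, rounded to 4 dp:

24.1969 g


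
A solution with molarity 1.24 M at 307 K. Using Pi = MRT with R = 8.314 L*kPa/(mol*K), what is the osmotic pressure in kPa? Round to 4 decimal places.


Osmotic pressure (van't Hoff): Pi = M*R*T.
RT = 8.314 * 307 = 2552.398
Pi = 1.24 * 2552.398
Pi = 3164.97352 kPa, rounded to 4 dp:

3164.9735 kPa


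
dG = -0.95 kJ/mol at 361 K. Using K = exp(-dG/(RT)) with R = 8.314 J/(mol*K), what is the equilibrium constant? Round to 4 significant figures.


dG is in kJ/mol; multiply by 1000 to match R in J/(mol*K).
RT = 8.314 * 361 = 3001.354 J/mol
exponent = -dG*1000 / (RT) = -(-0.95*1000) / 3001.354 = 0.31652381
K = exp(0.31652381)
K = 1.3723489, rounded to 4 significant figures:

1.372


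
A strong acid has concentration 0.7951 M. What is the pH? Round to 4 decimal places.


A strong acid dissociates completely, so [H+] equals the given concentration.
pH = -log10([H+]) = -log10(0.7951)
pH = 0.09957825, rounded to 4 dp:

0.0996


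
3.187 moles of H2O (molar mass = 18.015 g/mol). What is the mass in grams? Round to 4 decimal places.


mass = n * M
mass = 3.187 * 18.015
mass = 57.413805 g, rounded to 4 dp:

57.4138 g


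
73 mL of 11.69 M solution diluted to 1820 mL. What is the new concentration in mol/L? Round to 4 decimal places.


Dilution: M1*V1 = M2*V2, solve for M2.
M2 = M1*V1 / V2
M2 = 11.69 * 73 / 1820
M2 = 853.37 / 1820
M2 = 0.46888462 mol/L, rounded to 4 dp:

0.4689 mol/L


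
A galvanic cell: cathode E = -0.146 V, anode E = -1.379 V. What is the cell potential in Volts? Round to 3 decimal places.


Standard cell potential: E_cell = E_cathode - E_anode.
E_cell = -0.146 - (-1.379)
E_cell = 1.233 V, rounded to 3 dp:

1.233 V


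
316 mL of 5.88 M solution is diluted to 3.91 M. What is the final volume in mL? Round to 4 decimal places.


Dilution: M1*V1 = M2*V2, solve for V2.
V2 = M1*V1 / M2
V2 = 5.88 * 316 / 3.91
V2 = 1858.08 / 3.91
V2 = 475.21227621 mL, rounded to 4 dp:

475.2123 mL


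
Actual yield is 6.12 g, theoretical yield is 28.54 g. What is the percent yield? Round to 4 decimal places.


% yield = 100 * actual / theoretical
% yield = 100 * 6.12 / 28.54
% yield = 21.44358795 %, rounded to 4 dp:

21.4436 %


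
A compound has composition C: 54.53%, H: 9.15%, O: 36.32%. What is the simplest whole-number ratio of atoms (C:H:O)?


Assume 100 g of compound, divide each mass% by atomic mass to get moles, then normalize by the smallest to get a raw atom ratio.
Moles per 100 g: C: 54.53/12.011 = 4.54, H: 9.15/1.008 = 9.0774, O: 36.32/15.999 = 2.2701
Raw ratio (divide by min = 2.2701): C: 2.0, H: 3.999, O: 1.0
Multiply by 1 to clear fractions: C: 2.0 ~= 2, H: 3.999 ~= 4, O: 1.0 ~= 1
Reduce by GCD to get the simplest whole-number ratio:

2:4:1


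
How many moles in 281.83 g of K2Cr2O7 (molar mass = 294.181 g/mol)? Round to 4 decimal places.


n = mass / M
n = 281.83 / 294.181
n = 0.95801564 mol, rounded to 4 dp:

0.9580 mol


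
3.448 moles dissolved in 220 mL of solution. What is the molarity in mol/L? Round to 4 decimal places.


Convert volume to liters: V_L = V_mL / 1000.
V_L = 220 / 1000 = 0.22 L
M = n / V_L = 3.448 / 0.22
M = 15.67272727 mol/L, rounded to 4 dp:

15.6727 mol/L


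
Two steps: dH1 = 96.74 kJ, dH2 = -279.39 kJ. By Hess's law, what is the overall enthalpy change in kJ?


Hess's law: enthalpy is a state function, so add the step enthalpies.
dH_total = dH1 + dH2 = 96.74 + (-279.39)
dH_total = -182.65 kJ:

-182.65 kJ


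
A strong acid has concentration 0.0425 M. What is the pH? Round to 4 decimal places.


A strong acid dissociates completely, so [H+] equals the given concentration.
pH = -log10([H+]) = -log10(0.0425)
pH = 1.37161107, rounded to 4 dp:

1.3716


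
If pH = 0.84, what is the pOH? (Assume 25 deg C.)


At 25 deg C, pH + pOH = 14.
pOH = 14 - pH = 14 - 0.84
pOH = 13.16:

13.16


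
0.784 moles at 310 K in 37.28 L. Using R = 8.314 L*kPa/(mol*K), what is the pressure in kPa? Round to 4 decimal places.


PV = nRT, solve for P = nRT / V.
nRT = 0.784 * 8.314 * 310 = 2020.6346
P = 2020.6346 / 37.28
P = 54.20157189 kPa, rounded to 4 dp:

54.2016 kPa


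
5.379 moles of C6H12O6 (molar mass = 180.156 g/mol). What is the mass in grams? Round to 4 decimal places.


mass = n * M
mass = 5.379 * 180.156
mass = 969.059124 g, rounded to 4 dp:

969.0591 g


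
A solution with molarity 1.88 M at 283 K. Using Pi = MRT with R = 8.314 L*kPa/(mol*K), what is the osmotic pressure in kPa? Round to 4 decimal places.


Osmotic pressure (van't Hoff): Pi = M*R*T.
RT = 8.314 * 283 = 2352.862
Pi = 1.88 * 2352.862
Pi = 4423.38056 kPa, rounded to 4 dp:

4423.3806 kPa


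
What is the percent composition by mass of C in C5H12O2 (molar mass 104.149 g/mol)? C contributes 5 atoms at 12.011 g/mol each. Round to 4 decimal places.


pct = 100 * (n_elem * M_elem) / M_total
mass_contribution = 5 * 12.011 = 60.055 g/mol
pct = 100 * 60.055 / 104.149
pct = 57.66257957 %, rounded to 4 dp:

57.6626 %


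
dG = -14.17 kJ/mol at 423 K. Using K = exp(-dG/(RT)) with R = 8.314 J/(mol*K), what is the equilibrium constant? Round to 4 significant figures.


dG is in kJ/mol; multiply by 1000 to match R in J/(mol*K).
RT = 8.314 * 423 = 3516.822 J/mol
exponent = -dG*1000 / (RT) = -(-14.17*1000) / 3516.822 = 4.02920591
K = exp(4.02920591)
K = 56.216253, rounded to 4 significant figures:

56.22


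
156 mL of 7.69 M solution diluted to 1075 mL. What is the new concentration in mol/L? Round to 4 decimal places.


Dilution: M1*V1 = M2*V2, solve for M2.
M2 = M1*V1 / V2
M2 = 7.69 * 156 / 1075
M2 = 1199.64 / 1075
M2 = 1.11594419 mol/L, rounded to 4 dp:

1.1159 mol/L


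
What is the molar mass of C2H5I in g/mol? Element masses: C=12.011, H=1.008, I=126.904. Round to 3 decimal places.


M = sum(count * atomic_mass) over atoms.
M = 2*12.011 + 5*1.008 + 1*126.904
M = 24.022 + 5.04 + 126.904
M = 155.966 g/mol, rounded to 3 dp:

155.966 g/mol


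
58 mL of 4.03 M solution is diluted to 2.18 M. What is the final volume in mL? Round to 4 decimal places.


Dilution: M1*V1 = M2*V2, solve for V2.
V2 = M1*V1 / M2
V2 = 4.03 * 58 / 2.18
V2 = 233.74 / 2.18
V2 = 107.22018349 mL, rounded to 4 dp:

107.2202 mL


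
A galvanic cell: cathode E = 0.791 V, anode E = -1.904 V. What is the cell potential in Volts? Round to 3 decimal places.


Standard cell potential: E_cell = E_cathode - E_anode.
E_cell = 0.791 - (-1.904)
E_cell = 2.695 V, rounded to 3 dp:

2.695 V


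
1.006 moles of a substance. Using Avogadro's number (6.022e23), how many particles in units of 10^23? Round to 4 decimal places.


N = n * NA, then divide by 1e23 for the requested units.
N / 1e23 = n * 6.022
N / 1e23 = 1.006 * 6.022
N / 1e23 = 6.058132, rounded to 4 dp:

6.0581


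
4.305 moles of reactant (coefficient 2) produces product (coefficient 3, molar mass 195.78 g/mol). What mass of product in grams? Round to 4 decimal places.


Use the coefficient ratio to convert reactant moles to product moles, then multiply by the product's molar mass.
moles_P = moles_R * (coeff_P / coeff_R) = 4.305 * (3/2) = 6.4575
mass_P = moles_P * M_P = 6.4575 * 195.78
mass_P = 1264.24935 g, rounded to 4 dp:

1264.2494 g


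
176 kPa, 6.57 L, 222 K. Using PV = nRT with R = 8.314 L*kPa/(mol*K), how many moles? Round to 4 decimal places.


PV = nRT, solve for n = PV / (RT).
PV = 176 * 6.57 = 1156.32
RT = 8.314 * 222 = 1845.708
n = 1156.32 / 1845.708
n = 0.6264913 mol, rounded to 4 dp:

0.6265 mol


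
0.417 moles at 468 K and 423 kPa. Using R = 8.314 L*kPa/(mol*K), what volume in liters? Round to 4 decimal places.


PV = nRT, solve for V = nRT / P.
nRT = 0.417 * 8.314 * 468 = 1622.527
V = 1622.527 / 423
V = 3.83576123 L, rounded to 4 dp:

3.8358 L


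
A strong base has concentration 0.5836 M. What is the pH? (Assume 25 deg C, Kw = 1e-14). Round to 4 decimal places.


A strong base dissociates completely, so [OH-] equals the given concentration.
pOH = -log10([OH-]) = -log10(0.5836) = 0.233885
pH = 14 - pOH = 14 - 0.233885
pH = 13.766115, rounded to 4 dp:

13.7661


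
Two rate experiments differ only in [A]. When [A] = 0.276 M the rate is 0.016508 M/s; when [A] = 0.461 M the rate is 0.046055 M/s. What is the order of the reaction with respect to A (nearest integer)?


Rate is proportional to [A]^n, so rate2/rate1 = ([A]2/[A]1)^n. Take logs to solve for n.
rate2/rate1 = 0.046055 / 0.016508 = 2.7899
[A]2/[A]1 = 0.461 / 0.276 = 1.6703
n = ln(2.7899) / ln(1.6703) = 2.0
Nearest integer order:

2


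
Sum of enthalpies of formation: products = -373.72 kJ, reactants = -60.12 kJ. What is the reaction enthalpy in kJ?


dH_rxn = sum(dH_f products) - sum(dH_f reactants)
dH_rxn = -373.72 - (-60.12)
dH_rxn = -313.6 kJ:

-313.60 kJ


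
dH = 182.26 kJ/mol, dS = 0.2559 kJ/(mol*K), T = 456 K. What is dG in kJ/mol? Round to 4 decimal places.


Gibbs: dG = dH - T*dS (consistent units, dS already in kJ/(mol*K)).
T*dS = 456 * 0.2559 = 116.6904
dG = 182.26 - (116.6904)
dG = 65.5696 kJ/mol, rounded to 4 dp:

65.5696 kJ/mol


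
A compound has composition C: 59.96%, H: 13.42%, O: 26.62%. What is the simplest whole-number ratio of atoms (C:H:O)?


Assume 100 g of compound, divide each mass% by atomic mass to get moles, then normalize by the smallest to get a raw atom ratio.
Moles per 100 g: C: 59.96/12.011 = 4.9921, H: 13.42/1.008 = 13.3135, O: 26.62/15.999 = 1.6639
Raw ratio (divide by min = 1.6639): C: 3.0, H: 8.002, O: 1.0
Multiply by 1 to clear fractions: C: 3.0 ~= 3, H: 8.002 ~= 8, O: 1.0 ~= 1
Reduce by GCD to get the simplest whole-number ratio:

3:8:1


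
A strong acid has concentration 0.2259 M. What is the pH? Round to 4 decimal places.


A strong acid dissociates completely, so [H+] equals the given concentration.
pH = -log10([H+]) = -log10(0.2259)
pH = 0.64608377, rounded to 4 dp:

0.6461


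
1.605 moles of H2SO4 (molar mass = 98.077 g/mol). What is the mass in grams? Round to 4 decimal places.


mass = n * M
mass = 1.605 * 98.077
mass = 157.413585 g, rounded to 4 dp:

157.4136 g


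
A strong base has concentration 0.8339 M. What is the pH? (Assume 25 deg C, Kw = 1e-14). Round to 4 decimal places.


A strong base dissociates completely, so [OH-] equals the given concentration.
pOH = -log10([OH-]) = -log10(0.8339) = 0.078886
pH = 14 - pOH = 14 - 0.078886
pH = 13.921114, rounded to 4 dp:

13.9211


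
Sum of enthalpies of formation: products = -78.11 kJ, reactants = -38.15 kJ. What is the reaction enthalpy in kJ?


dH_rxn = sum(dH_f products) - sum(dH_f reactants)
dH_rxn = -78.11 - (-38.15)
dH_rxn = -39.96 kJ:

-39.96 kJ


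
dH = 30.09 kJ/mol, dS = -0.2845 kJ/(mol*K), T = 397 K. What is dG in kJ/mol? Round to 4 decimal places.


Gibbs: dG = dH - T*dS (consistent units, dS already in kJ/(mol*K)).
T*dS = 397 * -0.2845 = -112.9465
dG = 30.09 - (-112.9465)
dG = 143.0365 kJ/mol, rounded to 4 dp:

143.0365 kJ/mol


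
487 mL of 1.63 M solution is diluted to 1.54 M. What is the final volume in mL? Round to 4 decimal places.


Dilution: M1*V1 = M2*V2, solve for V2.
V2 = M1*V1 / M2
V2 = 1.63 * 487 / 1.54
V2 = 793.81 / 1.54
V2 = 515.46103896 mL, rounded to 4 dp:

515.4610 mL


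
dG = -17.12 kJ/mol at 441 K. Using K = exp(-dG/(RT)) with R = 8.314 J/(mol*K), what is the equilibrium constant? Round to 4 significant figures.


dG is in kJ/mol; multiply by 1000 to match R in J/(mol*K).
RT = 8.314 * 441 = 3666.474 J/mol
exponent = -dG*1000 / (RT) = -(-17.12*1000) / 3666.474 = 4.66933626
K = exp(4.66933626)
K = 106.62695, rounded to 4 significant figures:

106.6


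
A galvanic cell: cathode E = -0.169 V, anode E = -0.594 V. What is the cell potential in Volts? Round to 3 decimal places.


Standard cell potential: E_cell = E_cathode - E_anode.
E_cell = -0.169 - (-0.594)
E_cell = 0.425 V, rounded to 3 dp:

0.425 V


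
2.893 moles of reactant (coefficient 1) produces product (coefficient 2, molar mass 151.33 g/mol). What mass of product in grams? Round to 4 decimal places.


Use the coefficient ratio to convert reactant moles to product moles, then multiply by the product's molar mass.
moles_P = moles_R * (coeff_P / coeff_R) = 2.893 * (2/1) = 5.786
mass_P = moles_P * M_P = 5.786 * 151.33
mass_P = 875.59538 g, rounded to 4 dp:

875.5954 g


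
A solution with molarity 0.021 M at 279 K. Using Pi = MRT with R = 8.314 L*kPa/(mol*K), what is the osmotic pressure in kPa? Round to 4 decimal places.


Osmotic pressure (van't Hoff): Pi = M*R*T.
RT = 8.314 * 279 = 2319.606
Pi = 0.021 * 2319.606
Pi = 48.711726 kPa, rounded to 4 dp:

48.7117 kPa


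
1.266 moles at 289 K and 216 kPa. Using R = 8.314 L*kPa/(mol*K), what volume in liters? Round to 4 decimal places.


PV = nRT, solve for V = nRT / P.
nRT = 1.266 * 8.314 * 289 = 3041.8764
V = 3041.8764 / 216
V = 14.08276111 L, rounded to 4 dp:

14.0828 L


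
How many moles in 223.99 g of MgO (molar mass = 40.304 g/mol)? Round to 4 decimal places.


n = mass / M
n = 223.99 / 40.304
n = 5.5575129 mol, rounded to 4 dp:

5.5575 mol


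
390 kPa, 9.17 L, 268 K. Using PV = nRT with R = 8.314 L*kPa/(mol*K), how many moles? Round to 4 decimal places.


PV = nRT, solve for n = PV / (RT).
PV = 390 * 9.17 = 3576.3
RT = 8.314 * 268 = 2228.152
n = 3576.3 / 2228.152
n = 1.60505208 mol, rounded to 4 dp:

1.6051 mol


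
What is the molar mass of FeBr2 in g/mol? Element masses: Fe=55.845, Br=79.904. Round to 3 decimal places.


M = sum(count * atomic_mass) over atoms.
M = 1*55.845 + 2*79.904
M = 55.845 + 159.808
M = 215.653 g/mol, rounded to 3 dp:

215.653 g/mol


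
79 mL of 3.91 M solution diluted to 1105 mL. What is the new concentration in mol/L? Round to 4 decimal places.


Dilution: M1*V1 = M2*V2, solve for M2.
M2 = M1*V1 / V2
M2 = 3.91 * 79 / 1105
M2 = 308.89 / 1105
M2 = 0.27953846 mol/L, rounded to 4 dp:

0.2795 mol/L


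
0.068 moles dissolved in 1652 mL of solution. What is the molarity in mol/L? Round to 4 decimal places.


Convert volume to liters: V_L = V_mL / 1000.
V_L = 1652 / 1000 = 1.652 L
M = n / V_L = 0.068 / 1.652
M = 0.04116223 mol/L, rounded to 4 dp:

0.0412 mol/L


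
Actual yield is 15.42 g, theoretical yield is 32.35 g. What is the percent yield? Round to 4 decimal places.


% yield = 100 * actual / theoretical
% yield = 100 * 15.42 / 32.35
% yield = 47.66615147 %, rounded to 4 dp:

47.6662 %


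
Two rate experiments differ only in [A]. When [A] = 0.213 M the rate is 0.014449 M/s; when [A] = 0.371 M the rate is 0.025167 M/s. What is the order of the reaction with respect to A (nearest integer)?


Rate is proportional to [A]^n, so rate2/rate1 = ([A]2/[A]1)^n. Take logs to solve for n.
rate2/rate1 = 0.025167 / 0.014449 = 1.7418
[A]2/[A]1 = 0.371 / 0.213 = 1.7418
n = ln(1.7418) / ln(1.7418) = 1.0
Nearest integer order:

1


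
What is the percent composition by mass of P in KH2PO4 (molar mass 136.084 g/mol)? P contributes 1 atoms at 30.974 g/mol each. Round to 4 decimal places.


pct = 100 * (n_elem * M_elem) / M_total
mass_contribution = 1 * 30.974 = 30.974 g/mol
pct = 100 * 30.974 / 136.084
pct = 22.76094177 %, rounded to 4 dp:

22.7609 %
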